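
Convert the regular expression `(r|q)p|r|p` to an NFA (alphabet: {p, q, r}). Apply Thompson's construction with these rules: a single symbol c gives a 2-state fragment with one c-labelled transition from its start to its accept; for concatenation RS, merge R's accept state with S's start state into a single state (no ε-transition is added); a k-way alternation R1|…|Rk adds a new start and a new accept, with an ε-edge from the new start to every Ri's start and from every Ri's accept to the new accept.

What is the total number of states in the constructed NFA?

13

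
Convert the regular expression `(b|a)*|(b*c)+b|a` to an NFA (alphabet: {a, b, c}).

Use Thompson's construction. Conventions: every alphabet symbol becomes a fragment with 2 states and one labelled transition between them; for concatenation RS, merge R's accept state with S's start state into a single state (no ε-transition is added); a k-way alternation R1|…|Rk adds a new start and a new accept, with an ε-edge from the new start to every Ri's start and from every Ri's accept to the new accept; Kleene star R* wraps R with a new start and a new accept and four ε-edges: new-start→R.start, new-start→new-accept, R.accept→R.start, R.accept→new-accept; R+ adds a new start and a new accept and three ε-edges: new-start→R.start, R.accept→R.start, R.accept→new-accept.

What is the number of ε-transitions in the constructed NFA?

Per subexpression:
Each of the 6 symbol leaves contributes 0 ε-transitions.
  b|a → 4 ε-transitions
  (b|a)* → 8 ε-transitions
  b* → 4 ε-transitions
  b*c → 4 ε-transitions
  (b*c)+ → 7 ε-transitions
  (b*c)+b → 7 ε-transitions
  (b|a)*|(b*c)+b|a → 21 ε-transitions

21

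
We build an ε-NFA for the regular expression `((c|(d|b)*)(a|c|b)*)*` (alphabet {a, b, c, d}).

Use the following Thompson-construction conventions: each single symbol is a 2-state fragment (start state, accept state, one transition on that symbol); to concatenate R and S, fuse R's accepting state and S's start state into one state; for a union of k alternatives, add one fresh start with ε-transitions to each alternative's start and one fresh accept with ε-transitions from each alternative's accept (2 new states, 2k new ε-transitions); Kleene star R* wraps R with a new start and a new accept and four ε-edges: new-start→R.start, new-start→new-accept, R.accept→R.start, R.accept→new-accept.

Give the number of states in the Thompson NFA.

Bottom-up over the parse tree:
Each of the 6 symbol leaves contributes a 2-state fragment.
  d|b — 6 states
  (d|b)* — 8 states
  c|(d|b)* — 12 states
  a|c|b — 8 states
  (a|c|b)* — 10 states
  (c|(d|b)*)(a|c|b)* — 21 states
  ((c|(d|b)*)(a|c|b)*)* — 23 states

23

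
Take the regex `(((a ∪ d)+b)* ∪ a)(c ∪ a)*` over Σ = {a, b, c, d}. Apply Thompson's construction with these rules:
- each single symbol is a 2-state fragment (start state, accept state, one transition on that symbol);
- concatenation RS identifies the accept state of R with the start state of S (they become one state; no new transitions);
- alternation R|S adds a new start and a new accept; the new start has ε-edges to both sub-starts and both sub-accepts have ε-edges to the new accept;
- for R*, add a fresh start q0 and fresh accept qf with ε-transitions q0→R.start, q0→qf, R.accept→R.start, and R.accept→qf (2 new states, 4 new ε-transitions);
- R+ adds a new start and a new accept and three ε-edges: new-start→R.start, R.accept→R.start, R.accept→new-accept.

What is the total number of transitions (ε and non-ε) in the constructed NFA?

29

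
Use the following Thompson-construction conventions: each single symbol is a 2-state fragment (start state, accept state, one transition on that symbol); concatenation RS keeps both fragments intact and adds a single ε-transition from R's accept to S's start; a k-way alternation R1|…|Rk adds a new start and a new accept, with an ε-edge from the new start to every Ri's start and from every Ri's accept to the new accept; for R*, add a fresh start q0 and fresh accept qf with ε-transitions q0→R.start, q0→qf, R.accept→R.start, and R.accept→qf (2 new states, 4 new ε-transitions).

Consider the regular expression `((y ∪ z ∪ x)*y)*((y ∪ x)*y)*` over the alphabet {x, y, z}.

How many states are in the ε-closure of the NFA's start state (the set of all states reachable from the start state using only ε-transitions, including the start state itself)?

Let C(F) = |ε-closure(F.start)| within fragment F, and note whether F accepts ε. Symbol fragments have C = 1 and do not accept ε. Then:
  y ∪ z ∪ x : |closure| = 1 + 1 + 1 + 1 = 4 (the new accept is not ε-reachable since no branch accepts ε)
  (y ∪ z ∪ x)* : new start has ε-edges to the inner start and to the new accept, so |closure| = 2 + 4 = 6
  (y ∪ z ∪ x)*y : |closure| = 6 + 1 = 7 (closure spills across the concat boundary because the left factor accepts ε)
  ((y ∪ z ∪ x)*y)* : |closure| = 1 (new start) + 7 (body) + 1 (new accept) = 9
  y ∪ x : new start ε-reaches every alternative's start; none of them accept ε, so the new accept is not reached: |closure| = 1 + 1 + 1 = 3
  (y ∪ x)* : new start has ε-edges to the inner start and to the new accept, so |closure| = 2 + 3 = 5
  (y ∪ x)*y : the left operand accepts ε, so the closure extends into the next operand (via the concat ε-link); |closure| = 5 + 1 = 6
  ((y ∪ x)*y)* : the star's fresh start ε-reaches both the body's start and the fresh accept: |closure| = 2 + 6 = 8
  ((y ∪ z ∪ x)*y)*((y ∪ x)*y)* : |closure| = 9 + 8 = 17 (closure spills across the concat boundary because the left factor accepts ε)

17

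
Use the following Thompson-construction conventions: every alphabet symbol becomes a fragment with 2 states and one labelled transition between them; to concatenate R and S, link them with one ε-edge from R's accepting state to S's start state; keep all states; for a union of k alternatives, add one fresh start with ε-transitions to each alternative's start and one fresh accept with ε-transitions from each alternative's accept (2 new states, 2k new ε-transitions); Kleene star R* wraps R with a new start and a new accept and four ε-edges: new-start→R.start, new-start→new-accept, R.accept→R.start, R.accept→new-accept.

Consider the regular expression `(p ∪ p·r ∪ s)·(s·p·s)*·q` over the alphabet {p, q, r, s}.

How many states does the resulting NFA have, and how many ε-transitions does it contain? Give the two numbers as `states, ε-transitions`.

Per subexpression:
Each of the 8 symbol leaves contributes 2 states and 0 ε-transitions.
  p·r : 4 states, 1 ε-transition
  p ∪ p·r ∪ s : 10 states, 7 ε-transitions
  s·p·s : 6 states, 2 ε-transitions
  (s·p·s)* : 8 states, 6 ε-transitions
  (p ∪ p·r ∪ s)·(s·p·s)*·q : 20 states, 15 ε-transitions

20, 15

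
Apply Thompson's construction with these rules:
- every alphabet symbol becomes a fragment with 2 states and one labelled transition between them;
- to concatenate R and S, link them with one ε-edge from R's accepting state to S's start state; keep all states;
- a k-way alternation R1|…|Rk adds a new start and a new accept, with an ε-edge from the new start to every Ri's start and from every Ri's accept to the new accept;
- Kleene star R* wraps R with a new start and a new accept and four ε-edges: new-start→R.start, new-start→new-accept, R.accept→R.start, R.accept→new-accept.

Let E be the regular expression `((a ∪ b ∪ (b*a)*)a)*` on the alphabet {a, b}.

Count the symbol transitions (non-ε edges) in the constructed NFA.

5

Per subexpression:
Each of the 5 symbol leaves contributes exactly 1 symbol transition.
  b* — 1 symbol transition
  b*a — 2 symbol transitions
  (b*a)* — 2 symbol transitions
  a ∪ b ∪ (b*a)* — 4 symbol transitions
  (a ∪ b ∪ (b*a)*)a — 5 symbol transitions
  ((a ∪ b ∪ (b*a)*)a)* — 5 symbol transitions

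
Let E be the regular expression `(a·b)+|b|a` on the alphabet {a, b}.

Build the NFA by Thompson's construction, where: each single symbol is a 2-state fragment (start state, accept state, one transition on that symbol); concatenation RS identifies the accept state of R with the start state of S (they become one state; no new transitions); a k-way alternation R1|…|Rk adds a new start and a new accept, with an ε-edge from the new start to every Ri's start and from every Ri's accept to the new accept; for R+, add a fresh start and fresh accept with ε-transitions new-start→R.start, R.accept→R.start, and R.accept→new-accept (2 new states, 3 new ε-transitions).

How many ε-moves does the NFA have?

Bottom-up over the parse tree:
Each of the 4 symbol leaves contributes 0 ε-transitions.
  a·b — 0 ε-transitions
  (a·b)+ — 3 ε-transitions
  (a·b)+|b|a — 9 ε-transitions

9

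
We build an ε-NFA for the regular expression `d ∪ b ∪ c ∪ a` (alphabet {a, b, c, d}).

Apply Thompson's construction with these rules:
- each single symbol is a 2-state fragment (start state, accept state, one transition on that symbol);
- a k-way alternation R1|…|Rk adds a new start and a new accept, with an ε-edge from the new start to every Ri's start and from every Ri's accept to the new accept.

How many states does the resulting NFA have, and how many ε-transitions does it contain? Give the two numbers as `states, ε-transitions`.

Recursing over subexpressions:
Each of the 4 symbol leaves contributes 2 states and 0 ε-transitions.
  d ∪ b ∪ c ∪ a → 10 states, 8 ε-transitions

10, 8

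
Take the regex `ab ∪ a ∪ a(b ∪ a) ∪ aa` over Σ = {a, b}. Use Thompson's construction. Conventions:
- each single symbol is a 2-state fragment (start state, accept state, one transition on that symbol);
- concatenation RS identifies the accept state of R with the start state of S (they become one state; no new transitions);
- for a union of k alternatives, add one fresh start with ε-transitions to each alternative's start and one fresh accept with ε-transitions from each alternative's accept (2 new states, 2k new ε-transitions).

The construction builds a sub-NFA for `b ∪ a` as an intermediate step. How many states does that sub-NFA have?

Fragment for `b ∪ a`:
Each of the 2 symbol leaves contributes a 2-state fragment.
  b ∪ a : 6 states

6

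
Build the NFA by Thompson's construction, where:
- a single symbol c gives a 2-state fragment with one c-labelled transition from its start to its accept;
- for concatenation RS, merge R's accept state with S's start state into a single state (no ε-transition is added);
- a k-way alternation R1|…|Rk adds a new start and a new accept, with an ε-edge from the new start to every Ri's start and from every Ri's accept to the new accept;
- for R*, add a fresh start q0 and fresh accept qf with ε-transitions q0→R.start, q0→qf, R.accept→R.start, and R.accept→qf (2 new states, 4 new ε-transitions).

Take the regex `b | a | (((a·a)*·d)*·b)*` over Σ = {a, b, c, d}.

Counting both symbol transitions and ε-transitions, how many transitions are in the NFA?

Recursing over subexpressions:
Each of the 6 symbol leaves contributes 1 transition (1 symbol, 0 ε).
  a·a : 2 transitions (2 symbol, 0 ε)
  (a·a)* : 6 transitions (2 symbol, 4 ε)
  (a·a)*·d : 7 transitions (3 symbol, 4 ε)
  ((a·a)*·d)* : 11 transitions (3 symbol, 8 ε)
  ((a·a)*·d)*·b : 12 transitions (4 symbol, 8 ε)
  (((a·a)*·d)*·b)* : 16 transitions (4 symbol, 12 ε)
  b | a | (((a·a)*·d)*·b)* : 24 transitions (6 symbol, 18 ε)

24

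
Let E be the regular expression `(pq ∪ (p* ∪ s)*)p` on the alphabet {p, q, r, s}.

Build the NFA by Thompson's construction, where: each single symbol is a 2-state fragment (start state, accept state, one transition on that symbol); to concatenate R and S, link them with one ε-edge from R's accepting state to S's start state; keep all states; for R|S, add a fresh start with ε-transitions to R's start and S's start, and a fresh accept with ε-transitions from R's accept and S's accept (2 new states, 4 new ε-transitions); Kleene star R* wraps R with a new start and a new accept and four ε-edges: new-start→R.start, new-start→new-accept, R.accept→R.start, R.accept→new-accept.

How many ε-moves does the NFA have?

18

Building bottom-up:
Each of the 5 symbol leaves contributes 0 ε-transitions.
  pq : 1 ε-transition
  p* : 4 ε-transitions
  p* ∪ s : 8 ε-transitions
  (p* ∪ s)* : 12 ε-transitions
  pq ∪ (p* ∪ s)* : 17 ε-transitions
  (pq ∪ (p* ∪ s)*)p : 18 ε-transitions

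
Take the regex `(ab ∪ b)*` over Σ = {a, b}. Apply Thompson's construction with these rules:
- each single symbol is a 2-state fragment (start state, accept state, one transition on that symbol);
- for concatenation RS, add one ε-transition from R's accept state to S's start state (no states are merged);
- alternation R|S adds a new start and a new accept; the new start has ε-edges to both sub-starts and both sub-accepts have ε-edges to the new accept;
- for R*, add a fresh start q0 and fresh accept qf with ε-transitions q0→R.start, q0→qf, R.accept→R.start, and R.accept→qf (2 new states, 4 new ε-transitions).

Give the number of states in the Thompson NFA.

Recursing over subexpressions:
Each of the 3 symbol leaves contributes a 2-state fragment.
  ab → 4 states
  ab ∪ b → 8 states
  (ab ∪ b)* → 10 states

10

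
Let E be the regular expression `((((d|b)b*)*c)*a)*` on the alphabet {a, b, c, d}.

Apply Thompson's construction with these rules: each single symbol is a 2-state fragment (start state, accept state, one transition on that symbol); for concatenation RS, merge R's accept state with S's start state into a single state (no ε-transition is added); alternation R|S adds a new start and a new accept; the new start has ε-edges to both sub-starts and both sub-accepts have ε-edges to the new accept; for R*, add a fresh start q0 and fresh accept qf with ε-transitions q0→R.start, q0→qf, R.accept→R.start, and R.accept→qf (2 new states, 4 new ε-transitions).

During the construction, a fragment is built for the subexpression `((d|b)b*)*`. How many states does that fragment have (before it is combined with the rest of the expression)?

Fragment for `((d|b)b*)*`:
Each of the 3 symbol leaves contributes a 2-state fragment.
  d|b = 6 states
  b* = 4 states
  (d|b)b* = 9 states
  ((d|b)b*)* = 11 states

11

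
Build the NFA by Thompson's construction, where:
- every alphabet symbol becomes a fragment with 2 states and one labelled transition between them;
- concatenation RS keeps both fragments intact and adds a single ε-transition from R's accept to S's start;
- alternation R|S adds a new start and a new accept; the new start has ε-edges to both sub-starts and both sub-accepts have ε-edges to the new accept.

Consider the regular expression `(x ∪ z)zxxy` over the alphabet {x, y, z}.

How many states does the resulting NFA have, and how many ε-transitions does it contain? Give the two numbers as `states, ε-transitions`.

14, 8

Bottom-up over the parse tree:
Each of the 6 symbol leaves contributes 2 states and 0 ε-transitions.
  x ∪ z → 6 states, 4 ε-transitions
  (x ∪ z)zxxy → 14 states, 8 ε-transitions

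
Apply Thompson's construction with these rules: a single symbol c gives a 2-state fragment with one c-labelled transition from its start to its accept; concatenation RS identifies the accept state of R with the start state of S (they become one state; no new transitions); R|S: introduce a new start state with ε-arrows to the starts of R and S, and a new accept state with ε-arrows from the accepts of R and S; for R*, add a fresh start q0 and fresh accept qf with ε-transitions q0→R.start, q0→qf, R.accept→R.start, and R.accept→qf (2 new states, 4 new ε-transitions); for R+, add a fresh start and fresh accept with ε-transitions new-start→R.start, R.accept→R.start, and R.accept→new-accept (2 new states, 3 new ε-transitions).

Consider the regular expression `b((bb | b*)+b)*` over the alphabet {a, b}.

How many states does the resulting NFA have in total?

Recursing over subexpressions:
Each of the 5 symbol leaves contributes a 2-state fragment.
  bb = 3 states
  b* = 4 states
  bb | b* = 9 states
  (bb | b*)+ = 11 states
  (bb | b*)+b = 12 states
  ((bb | b*)+b)* = 14 states
  b((bb | b*)+b)* = 15 states

15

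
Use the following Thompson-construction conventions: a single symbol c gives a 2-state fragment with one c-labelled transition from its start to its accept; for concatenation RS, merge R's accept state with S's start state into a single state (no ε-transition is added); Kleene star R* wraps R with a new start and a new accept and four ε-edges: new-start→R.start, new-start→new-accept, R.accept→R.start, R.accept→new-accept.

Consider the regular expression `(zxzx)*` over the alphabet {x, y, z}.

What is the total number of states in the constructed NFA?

By structural recursion:
Each of the 4 symbol leaves contributes a 2-state fragment.
  zxzx : 5 states
  (zxzx)* : 7 states

7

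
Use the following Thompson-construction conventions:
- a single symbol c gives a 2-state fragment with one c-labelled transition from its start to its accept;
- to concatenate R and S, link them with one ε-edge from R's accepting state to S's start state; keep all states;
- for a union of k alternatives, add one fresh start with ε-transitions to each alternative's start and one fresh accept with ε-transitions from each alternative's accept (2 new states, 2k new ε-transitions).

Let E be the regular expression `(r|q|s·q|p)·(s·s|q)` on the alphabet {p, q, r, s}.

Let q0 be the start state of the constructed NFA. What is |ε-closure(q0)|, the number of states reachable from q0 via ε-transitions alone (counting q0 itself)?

Compute the ε-closure size of each fragment's start state recursively; a symbol fragment's start has no outgoing ε-edge, so its closure is just itself (size 1).
  s·q : |ε-closure| equals the left operand's closure size = 1 (its accept is not ε-reachable, so the closure stops there)
  r|q|s·q|p : new start ε-reaches every alternative's start; none of them accept ε, so the new accept is not reached: |ε-closure| = 1 + 1 + 1 + 1 + 1 = 5
  s·s : same as the first factor's closure: |ε-closure| = 1
  s·s|q : new start ε-reaches every alternative's start; none of them accept ε, so the new accept is not reached: |ε-closure| = 1 + 1 + 1 = 3
  (r|q|s·q|p)·(s·s|q) : |ε-closure| equals the left operand's closure size = 5 (its accept is not ε-reachable, so the closure stops there)

5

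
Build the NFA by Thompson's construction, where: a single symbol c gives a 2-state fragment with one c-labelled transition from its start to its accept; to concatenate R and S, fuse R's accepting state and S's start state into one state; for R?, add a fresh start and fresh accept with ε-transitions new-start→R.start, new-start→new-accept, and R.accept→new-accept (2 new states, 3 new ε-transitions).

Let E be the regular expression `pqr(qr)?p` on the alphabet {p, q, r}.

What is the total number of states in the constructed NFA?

Recursing over subexpressions:
Each of the 6 symbol leaves contributes a 2-state fragment.
  qr — 3 states
  (qr)? — 5 states
  pqr(qr)?p — 9 states

9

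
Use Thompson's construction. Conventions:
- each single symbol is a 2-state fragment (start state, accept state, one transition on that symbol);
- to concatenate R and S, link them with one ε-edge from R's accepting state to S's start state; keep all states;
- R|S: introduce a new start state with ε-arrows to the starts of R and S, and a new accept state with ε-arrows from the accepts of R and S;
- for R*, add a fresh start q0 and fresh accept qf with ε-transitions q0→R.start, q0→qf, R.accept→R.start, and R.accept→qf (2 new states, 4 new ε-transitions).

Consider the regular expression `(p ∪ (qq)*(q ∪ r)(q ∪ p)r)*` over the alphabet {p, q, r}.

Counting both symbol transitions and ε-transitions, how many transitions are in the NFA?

By structural recursion:
Each of the 8 symbol leaves contributes 1 transition (1 symbol, 0 ε).
  qq = 3 transitions (2 symbol, 1 ε)
  (qq)* = 7 transitions (2 symbol, 5 ε)
  q ∪ r = 6 transitions (2 symbol, 4 ε)
  q ∪ p = 6 transitions (2 symbol, 4 ε)
  (qq)*(q ∪ r)(q ∪ p)r = 23 transitions (7 symbol, 16 ε)
  p ∪ (qq)*(q ∪ r)(q ∪ p)r = 28 transitions (8 symbol, 20 ε)
  (p ∪ (qq)*(q ∪ r)(q ∪ p)r)* = 32 transitions (8 symbol, 24 ε)

32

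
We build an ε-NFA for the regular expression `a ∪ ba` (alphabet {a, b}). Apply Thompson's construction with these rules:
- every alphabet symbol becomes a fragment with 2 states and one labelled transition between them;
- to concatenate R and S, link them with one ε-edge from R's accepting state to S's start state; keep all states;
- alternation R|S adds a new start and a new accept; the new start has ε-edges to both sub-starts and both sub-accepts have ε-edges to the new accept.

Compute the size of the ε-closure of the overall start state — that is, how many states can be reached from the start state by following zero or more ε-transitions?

3

Compute the ε-closure size of each fragment's start state recursively; a symbol fragment's start has no outgoing ε-edge, so its closure is just itself (size 1).
  ba — same as the first factor's closure: C = 1
  a ∪ ba — C = 1 + 1 + 1 = 3 (the new accept is not ε-reachable since no branch accepts ε)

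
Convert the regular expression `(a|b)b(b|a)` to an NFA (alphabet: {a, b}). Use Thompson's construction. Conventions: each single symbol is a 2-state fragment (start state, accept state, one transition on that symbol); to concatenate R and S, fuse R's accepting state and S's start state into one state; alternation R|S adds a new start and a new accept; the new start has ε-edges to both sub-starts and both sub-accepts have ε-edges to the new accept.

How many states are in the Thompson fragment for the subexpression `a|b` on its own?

Fragment for `a|b`:
Each of the 2 symbol leaves contributes a 2-state fragment.
  a|b → 6 states

6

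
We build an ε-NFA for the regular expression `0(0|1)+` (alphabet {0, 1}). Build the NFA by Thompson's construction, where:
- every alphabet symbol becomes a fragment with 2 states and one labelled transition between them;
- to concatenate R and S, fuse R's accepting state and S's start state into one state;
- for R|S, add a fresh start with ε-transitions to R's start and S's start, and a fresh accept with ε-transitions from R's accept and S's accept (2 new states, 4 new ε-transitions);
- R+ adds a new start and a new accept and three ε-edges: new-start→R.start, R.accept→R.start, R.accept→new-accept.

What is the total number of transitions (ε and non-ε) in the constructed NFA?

10

Bottom-up over the parse tree:
Each of the 3 symbol leaves contributes 1 transition (1 symbol, 0 ε).
  0|1 = 6 transitions (2 symbol, 4 ε)
  (0|1)+ = 9 transitions (2 symbol, 7 ε)
  0(0|1)+ = 10 transitions (3 symbol, 7 ε)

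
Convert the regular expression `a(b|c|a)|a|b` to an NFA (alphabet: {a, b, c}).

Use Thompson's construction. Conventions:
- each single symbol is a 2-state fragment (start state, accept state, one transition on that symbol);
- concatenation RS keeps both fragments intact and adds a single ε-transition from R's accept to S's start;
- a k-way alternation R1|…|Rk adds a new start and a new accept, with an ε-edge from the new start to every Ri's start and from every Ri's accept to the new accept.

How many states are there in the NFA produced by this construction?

16

Building bottom-up:
Each of the 6 symbol leaves contributes a 2-state fragment.
  b|c|a → 8 states
  a(b|c|a) → 10 states
  a(b|c|a)|a|b → 16 states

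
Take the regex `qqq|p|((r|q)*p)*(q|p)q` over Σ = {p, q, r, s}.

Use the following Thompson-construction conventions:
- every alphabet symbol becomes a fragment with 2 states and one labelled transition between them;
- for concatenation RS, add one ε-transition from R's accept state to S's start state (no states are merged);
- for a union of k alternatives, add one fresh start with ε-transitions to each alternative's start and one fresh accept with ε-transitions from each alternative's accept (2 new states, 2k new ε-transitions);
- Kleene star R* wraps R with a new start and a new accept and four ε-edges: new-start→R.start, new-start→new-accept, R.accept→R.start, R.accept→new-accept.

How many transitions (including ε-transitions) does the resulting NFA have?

Bottom-up over the parse tree:
Each of the 10 symbol leaves contributes 1 transition (1 symbol, 0 ε).
  qqq : 5 transitions (3 symbol, 2 ε)
  r|q : 6 transitions (2 symbol, 4 ε)
  (r|q)* : 10 transitions (2 symbol, 8 ε)
  (r|q)*p : 12 transitions (3 symbol, 9 ε)
  ((r|q)*p)* : 16 transitions (3 symbol, 13 ε)
  q|p : 6 transitions (2 symbol, 4 ε)
  ((r|q)*p)*(q|p)q : 25 transitions (6 symbol, 19 ε)
  qqq|p|((r|q)*p)*(q|p)q : 37 transitions (10 symbol, 27 ε)

37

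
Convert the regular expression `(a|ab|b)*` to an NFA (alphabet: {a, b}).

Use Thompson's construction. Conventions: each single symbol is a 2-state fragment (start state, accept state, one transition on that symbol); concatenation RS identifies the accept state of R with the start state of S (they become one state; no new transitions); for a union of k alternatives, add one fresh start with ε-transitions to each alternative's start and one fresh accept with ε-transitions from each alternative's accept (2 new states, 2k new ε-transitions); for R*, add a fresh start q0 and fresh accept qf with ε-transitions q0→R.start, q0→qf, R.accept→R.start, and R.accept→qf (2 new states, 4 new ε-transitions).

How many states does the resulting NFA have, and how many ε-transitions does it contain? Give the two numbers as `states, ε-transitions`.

11, 10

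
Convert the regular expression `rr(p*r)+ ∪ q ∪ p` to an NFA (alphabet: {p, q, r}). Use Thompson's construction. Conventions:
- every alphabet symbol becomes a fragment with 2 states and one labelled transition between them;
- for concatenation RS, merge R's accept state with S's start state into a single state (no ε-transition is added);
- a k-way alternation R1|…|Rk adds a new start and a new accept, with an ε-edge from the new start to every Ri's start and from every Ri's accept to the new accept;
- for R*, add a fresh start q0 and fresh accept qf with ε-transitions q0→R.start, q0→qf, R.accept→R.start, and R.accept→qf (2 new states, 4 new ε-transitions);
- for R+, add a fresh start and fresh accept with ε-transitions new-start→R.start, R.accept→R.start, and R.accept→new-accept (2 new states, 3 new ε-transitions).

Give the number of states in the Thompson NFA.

15

Bottom-up over the parse tree:
Each of the 6 symbol leaves contributes a 2-state fragment.
  p* — 4 states
  p*r — 5 states
  (p*r)+ — 7 states
  rr(p*r)+ — 9 states
  rr(p*r)+ ∪ q ∪ p — 15 states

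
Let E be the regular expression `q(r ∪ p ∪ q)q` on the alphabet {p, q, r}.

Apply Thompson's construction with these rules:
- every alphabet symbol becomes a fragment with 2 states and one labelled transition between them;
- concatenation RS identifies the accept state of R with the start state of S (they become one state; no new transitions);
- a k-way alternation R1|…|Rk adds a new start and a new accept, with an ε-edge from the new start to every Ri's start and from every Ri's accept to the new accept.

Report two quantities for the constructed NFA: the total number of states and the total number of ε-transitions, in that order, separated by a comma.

10, 6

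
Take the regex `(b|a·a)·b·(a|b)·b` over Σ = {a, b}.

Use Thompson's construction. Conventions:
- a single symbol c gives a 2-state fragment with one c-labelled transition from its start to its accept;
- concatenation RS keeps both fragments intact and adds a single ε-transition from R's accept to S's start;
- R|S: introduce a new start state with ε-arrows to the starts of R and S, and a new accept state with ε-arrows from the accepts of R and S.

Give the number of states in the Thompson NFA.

Recursing over subexpressions:
Each of the 7 symbol leaves contributes a 2-state fragment.
  a·a — 4 states
  b|a·a — 8 states
  a|b — 6 states
  (b|a·a)·b·(a|b)·b — 18 states

18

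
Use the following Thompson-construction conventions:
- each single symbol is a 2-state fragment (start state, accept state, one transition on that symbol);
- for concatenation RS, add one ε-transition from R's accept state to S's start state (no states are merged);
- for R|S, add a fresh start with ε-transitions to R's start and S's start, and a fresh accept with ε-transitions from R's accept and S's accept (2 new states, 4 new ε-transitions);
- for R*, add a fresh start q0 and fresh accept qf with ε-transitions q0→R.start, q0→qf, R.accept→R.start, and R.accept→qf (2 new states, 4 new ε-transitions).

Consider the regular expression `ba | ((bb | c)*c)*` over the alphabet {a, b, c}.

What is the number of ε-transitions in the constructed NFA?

19

Building bottom-up:
Each of the 6 symbol leaves contributes 0 ε-transitions.
  ba — 1 ε-transition
  bb — 1 ε-transition
  bb | c — 5 ε-transitions
  (bb | c)* — 9 ε-transitions
  (bb | c)*c — 10 ε-transitions
  ((bb | c)*c)* — 14 ε-transitions
  ba | ((bb | c)*c)* — 19 ε-transitions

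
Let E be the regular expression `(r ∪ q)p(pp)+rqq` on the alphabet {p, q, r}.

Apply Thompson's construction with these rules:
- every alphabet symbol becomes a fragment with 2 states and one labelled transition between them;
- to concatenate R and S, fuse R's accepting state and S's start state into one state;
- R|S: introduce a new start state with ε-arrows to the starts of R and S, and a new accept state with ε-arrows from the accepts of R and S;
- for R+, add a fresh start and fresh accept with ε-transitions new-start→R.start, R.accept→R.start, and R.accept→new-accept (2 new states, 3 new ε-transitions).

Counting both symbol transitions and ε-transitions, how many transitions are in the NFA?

15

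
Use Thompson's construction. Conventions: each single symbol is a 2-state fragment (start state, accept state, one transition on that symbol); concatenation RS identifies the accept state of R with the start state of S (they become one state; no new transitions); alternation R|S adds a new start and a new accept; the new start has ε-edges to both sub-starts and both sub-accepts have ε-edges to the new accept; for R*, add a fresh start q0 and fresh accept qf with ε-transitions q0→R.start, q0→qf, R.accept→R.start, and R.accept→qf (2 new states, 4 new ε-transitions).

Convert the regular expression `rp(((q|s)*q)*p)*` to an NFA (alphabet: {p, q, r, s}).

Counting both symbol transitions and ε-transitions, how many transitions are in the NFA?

22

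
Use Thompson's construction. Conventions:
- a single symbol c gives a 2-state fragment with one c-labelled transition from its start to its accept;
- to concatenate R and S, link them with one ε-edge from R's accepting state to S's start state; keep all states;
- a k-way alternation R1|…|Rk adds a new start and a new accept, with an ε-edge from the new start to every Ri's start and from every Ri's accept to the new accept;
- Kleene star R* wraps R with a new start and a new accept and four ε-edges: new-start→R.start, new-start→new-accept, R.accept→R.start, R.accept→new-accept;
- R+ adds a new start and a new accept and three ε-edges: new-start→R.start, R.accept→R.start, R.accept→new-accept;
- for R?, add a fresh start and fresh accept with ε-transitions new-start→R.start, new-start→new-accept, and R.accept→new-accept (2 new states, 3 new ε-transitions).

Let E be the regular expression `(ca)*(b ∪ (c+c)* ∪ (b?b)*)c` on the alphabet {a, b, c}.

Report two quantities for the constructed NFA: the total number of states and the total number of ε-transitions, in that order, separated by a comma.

28, 29

By structural recursion:
Each of the 8 symbol leaves contributes 2 states and 0 ε-transitions.
  ca : 4 states, 1 ε-transition
  (ca)* : 6 states, 5 ε-transitions
  c+ : 4 states, 3 ε-transitions
  c+c : 6 states, 4 ε-transitions
  (c+c)* : 8 states, 8 ε-transitions
  b? : 4 states, 3 ε-transitions
  b?b : 6 states, 4 ε-transitions
  (b?b)* : 8 states, 8 ε-transitions
  b ∪ (c+c)* ∪ (b?b)* : 20 states, 22 ε-transitions
  (ca)*(b ∪ (c+c)* ∪ (b?b)*)c : 28 states, 29 ε-transitions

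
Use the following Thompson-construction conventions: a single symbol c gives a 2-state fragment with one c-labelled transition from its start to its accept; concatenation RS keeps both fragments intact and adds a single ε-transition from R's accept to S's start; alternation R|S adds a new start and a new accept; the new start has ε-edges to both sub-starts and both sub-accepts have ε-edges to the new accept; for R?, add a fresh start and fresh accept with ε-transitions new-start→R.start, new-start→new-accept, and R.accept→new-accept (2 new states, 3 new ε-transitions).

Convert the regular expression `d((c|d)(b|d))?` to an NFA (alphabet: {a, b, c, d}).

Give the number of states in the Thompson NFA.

16

Building bottom-up:
Each of the 5 symbol leaves contributes a 2-state fragment.
  c|d = 6 states
  b|d = 6 states
  (c|d)(b|d) = 12 states
  ((c|d)(b|d))? = 14 states
  d((c|d)(b|d))? = 16 states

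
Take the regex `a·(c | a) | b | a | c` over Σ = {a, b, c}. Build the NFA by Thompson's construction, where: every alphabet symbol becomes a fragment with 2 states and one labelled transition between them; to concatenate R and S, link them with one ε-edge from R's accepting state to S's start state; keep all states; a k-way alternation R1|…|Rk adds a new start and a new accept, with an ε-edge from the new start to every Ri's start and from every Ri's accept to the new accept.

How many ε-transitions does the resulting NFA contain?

By structural recursion:
Each of the 6 symbol leaves contributes 0 ε-transitions.
  c | a = 4 ε-transitions
  a·(c | a) = 5 ε-transitions
  a·(c | a) | b | a | c = 13 ε-transitions

13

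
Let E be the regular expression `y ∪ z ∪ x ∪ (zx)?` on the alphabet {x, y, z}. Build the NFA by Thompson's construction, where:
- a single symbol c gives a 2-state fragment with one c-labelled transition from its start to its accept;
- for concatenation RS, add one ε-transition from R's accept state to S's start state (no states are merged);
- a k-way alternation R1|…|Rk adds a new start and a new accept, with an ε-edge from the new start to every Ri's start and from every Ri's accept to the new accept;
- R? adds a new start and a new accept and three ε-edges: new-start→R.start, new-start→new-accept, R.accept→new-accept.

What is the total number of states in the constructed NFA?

14

Building bottom-up:
Each of the 5 symbol leaves contributes a 2-state fragment.
  zx = 4 states
  (zx)? = 6 states
  y ∪ z ∪ x ∪ (zx)? = 14 states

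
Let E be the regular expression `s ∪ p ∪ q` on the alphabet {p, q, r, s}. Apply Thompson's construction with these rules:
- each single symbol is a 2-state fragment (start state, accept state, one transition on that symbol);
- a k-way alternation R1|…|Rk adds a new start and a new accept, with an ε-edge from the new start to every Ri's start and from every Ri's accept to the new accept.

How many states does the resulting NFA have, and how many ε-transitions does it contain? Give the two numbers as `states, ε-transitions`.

8, 6

By structural recursion:
Each of the 3 symbol leaves contributes 2 states and 0 ε-transitions.
  s ∪ p ∪ q = 8 states, 6 ε-transitions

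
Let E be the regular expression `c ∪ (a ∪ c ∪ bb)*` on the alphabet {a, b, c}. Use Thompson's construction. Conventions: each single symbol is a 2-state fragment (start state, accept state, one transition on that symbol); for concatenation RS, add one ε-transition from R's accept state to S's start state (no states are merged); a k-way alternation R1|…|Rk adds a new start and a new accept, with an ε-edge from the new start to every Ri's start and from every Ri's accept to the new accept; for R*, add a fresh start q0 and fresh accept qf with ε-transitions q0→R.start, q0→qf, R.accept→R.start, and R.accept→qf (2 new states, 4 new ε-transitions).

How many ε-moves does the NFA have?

15

Building bottom-up:
Each of the 5 symbol leaves contributes 0 ε-transitions.
  bb → 1 ε-transition
  a ∪ c ∪ bb → 7 ε-transitions
  (a ∪ c ∪ bb)* → 11 ε-transitions
  c ∪ (a ∪ c ∪ bb)* → 15 ε-transitions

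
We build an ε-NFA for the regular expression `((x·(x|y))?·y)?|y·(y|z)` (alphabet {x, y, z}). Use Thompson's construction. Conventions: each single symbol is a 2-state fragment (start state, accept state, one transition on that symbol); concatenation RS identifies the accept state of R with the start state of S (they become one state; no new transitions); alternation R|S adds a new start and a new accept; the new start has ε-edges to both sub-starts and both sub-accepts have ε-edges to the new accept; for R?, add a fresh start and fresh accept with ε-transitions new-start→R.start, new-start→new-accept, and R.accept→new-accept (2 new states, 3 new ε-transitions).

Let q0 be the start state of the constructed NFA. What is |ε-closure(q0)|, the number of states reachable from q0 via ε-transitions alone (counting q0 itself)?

8

Let C(F) = |ε-closure(F.start)| within fragment F, and note whether F accepts ε. Symbol fragments have C = 1 and do not accept ε. Then:
  x|y — new start ε-reaches every alternative's start; none of them accept ε, so the new accept is not reached: |closure| = 1 + 1 + 1 = 3
  x·(x|y) — same as the first factor's closure: |closure| = 1
  (x·(x|y))? — new start has ε-edges to the inner start and to the new accept, so |closure| = 2 + 1 = 3
  (x·(x|y))?·y — the left operand accepts ε, so the closure extends into the next operand (the shared merged state is already counted); |closure| = 3 + (1−1) = 3
  ((x·(x|y))?·y)? — |closure| = 1 (new start) + 3 (body) + 1 (new accept, via ε) = 5
  y|z — |closure| = 1 + 1 + 1 = 3 (the new accept is not ε-reachable since no branch accepts ε)
  y·(y|z) — same as the first factor's closure: |closure| = 1
  ((x·(x|y))?·y)?|y·(y|z) — |closure| = 1 (new start) + (5 + 1) + 1 (new accept, since some branch ε-reaches its own accept) = 8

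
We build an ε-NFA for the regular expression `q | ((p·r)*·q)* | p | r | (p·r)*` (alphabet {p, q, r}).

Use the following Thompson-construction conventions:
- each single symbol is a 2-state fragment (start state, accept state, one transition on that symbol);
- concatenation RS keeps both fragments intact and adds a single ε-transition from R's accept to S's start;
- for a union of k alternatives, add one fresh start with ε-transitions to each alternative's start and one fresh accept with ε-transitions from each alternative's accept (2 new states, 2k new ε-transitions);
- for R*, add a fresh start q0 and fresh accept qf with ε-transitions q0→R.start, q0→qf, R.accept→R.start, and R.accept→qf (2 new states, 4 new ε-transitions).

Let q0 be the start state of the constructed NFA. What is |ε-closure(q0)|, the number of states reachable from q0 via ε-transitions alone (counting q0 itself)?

Work bottom-up. For each fragment F, track |ε-closure(F.start)| and whether F's accept lies in that closure (i.e. whether F accepts ε). A single-symbol fragment has closure size 1 and does not accept ε.
  p·r : |ε-closure| equals the left operand's closure size = 1 (its accept is not ε-reachable, so the closure stops there)
  (p·r)* : the star's fresh start ε-reaches both the body's start and the fresh accept: |ε-closure| = 2 + 1 = 3
  (p·r)*·q : |ε-closure| = 3 + 1 = 4 (closure spills across the concat boundary because the left factor accepts ε)
  ((p·r)*·q)* : new start has ε-edges to the inner start and to the new accept, so |ε-closure| = 2 + 4 = 6
  p·r : |ε-closure| equals the left operand's closure size = 1 (its accept is not ε-reachable, so the closure stops there)
  (p·r)* : new start has ε-edges to the inner start and to the new accept, so |ε-closure| = 2 + 1 = 3
  q | ((p·r)*·q)* | p | r | (p·r)* : |ε-closure| = 1 (new start) + (1 + 6 + 1 + 1 + 3) + 1 (new accept, since some branch ε-reaches its own accept) = 14

14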